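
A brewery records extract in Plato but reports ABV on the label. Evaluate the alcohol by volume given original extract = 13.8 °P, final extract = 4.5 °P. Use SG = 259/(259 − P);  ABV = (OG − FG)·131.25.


OG = 259/(259 − 13.8) = 1.0563
FG = 259/(259 − 4.5) = 1.0177
ABV = (1.0563 − 1.0177)·131.25

5.0661 % ABV


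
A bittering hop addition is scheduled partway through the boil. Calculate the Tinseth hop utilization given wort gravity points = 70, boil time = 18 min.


U = 1.65·0.000125^(GP/1000) · (1 − e^(−0.04·t))/4.15
bigness = 1.65·0.000125^(70/1000) = 0.8796
boil_factor = (1 − e^(−0.04·18))/4.15 = 0.1237
U = 0.8796 · 0.1237

0.1088


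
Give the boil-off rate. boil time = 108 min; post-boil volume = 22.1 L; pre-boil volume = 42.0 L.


rate = (V_pre − V_post) / (t_min/60)
rate = (42.0 − 22.1) / (108/60)

11.0556 L/hr


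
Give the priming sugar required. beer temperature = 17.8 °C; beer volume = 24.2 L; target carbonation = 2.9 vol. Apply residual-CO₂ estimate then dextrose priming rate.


residual = 14.695·(0.01821 + 0.09011·e^(−0.04·T));  sugar = (target − residual)·4.0·V
residual = 14.695·(0.01821 + 0.09011·e^(−0.04·17.8)) = 0.9173
sugar = (2.9 − 0.9173)·4.0·24.2

191.9240 g


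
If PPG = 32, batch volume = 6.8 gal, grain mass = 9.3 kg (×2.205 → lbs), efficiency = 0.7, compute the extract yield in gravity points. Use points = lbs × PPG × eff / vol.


lbs = 9.3 × 2.205 = 20.5065
points = 20.5065 × 32 × 0.7 / 6.8

67.5508 points


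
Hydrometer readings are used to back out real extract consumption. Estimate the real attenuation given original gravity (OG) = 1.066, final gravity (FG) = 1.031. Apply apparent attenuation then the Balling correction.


AA = (OG−FG)/(OG−1)·100;  RA = AA·0.8192
AA = (1.066 − 1.031)/(1.066 − 1)·100 = 53.0303
RA = 53.0303·0.8192

43.4424 %


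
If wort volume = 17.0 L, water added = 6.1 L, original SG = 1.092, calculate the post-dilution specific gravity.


SG_new = 1 + (SG_old − 1)·V_old/(V_old + V_water)
pts = (1.092 − 1)·1000·17.0/(17.0 + 6.1) = 67.7056
SG_new = 1 + 67.7056/1000

1.0677


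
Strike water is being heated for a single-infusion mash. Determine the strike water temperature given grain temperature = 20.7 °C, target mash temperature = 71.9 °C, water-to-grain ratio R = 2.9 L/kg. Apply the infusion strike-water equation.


T_strike = (0.41/R)·(T_mash − T_grain) + T_mash
T_strike = (0.41/2.9)·(71.9 − 20.7) + 71.9

79.1386 °C


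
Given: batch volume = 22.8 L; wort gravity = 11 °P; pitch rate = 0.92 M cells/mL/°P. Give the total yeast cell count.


cells (billions) = rate · V_L · °P
cells = 0.92 · 22.8 · 11

230.7360 billion cells


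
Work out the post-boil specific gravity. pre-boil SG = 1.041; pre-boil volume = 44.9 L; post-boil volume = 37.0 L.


SG_post = 1 + (SG_pre − 1)·V_pre/V_post
pts_pre = (1.041 − 1)·1000 = 41.0000
pts_post = 41.0000·44.9/37.0 = 49.7541
SG_post = 1 + 49.7541/1000

1.0498


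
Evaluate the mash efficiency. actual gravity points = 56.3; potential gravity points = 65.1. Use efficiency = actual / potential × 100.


efficiency = 56.3 / 65.1 × 100

86.4823 %


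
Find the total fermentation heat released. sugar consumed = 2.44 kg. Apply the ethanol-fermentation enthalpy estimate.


Q = m_sugar · 590 kJ/kg
Q = 2.44 · 590

1439.6000 kJ


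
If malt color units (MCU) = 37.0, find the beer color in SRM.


SRM = 1.4922 · MCU^0.6859
SRM = 1.4922 · 37.0^0.6859

17.7606 SRM


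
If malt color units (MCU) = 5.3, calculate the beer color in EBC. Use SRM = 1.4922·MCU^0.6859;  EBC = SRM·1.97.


SRM = 1.4922·5.3^0.6859 = 4.6839
EBC = 4.6839·1.97

9.2273 EBC


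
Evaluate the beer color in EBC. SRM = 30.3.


EBC = SRM · 1.97
EBC = 30.3 · 1.97

59.6910 EBC


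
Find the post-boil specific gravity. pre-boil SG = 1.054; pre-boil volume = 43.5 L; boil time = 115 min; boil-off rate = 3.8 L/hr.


V_post = V_pre − rate·(t/60);  SG_post = 1 + (SG_pre−1)·V_pre/V_post
V_post = 43.5 − 3.8·(115/60) = 36.2167
SG_post = 1 + (1.054 − 1)·43.5/36.2167

1.0649


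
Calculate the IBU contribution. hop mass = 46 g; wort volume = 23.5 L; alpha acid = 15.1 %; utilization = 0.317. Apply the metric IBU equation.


IBU = (α/100)·mass·U·1000 / V
IBU = (15.1/100)·46·0.317·1000 / 23.5

93.6971 IBU


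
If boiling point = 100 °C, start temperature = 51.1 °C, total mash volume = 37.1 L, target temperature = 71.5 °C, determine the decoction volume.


V_dec = V_total·(T_target − T_start)/(T_boil − T_start)
V_dec = 37.1·(71.5 − 51.1)/(100 − 51.1)

15.4773 L


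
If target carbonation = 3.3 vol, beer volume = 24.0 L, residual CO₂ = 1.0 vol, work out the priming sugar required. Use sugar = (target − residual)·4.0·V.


sugar = (3.3 − 1.0)·4.0·24.0

220.8000 g


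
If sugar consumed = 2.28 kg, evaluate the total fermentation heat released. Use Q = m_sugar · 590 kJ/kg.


Q = 2.28 · 590

1345.2000 kJ


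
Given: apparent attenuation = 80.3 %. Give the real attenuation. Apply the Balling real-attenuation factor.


RA = AA · 0.8192
RA = 80.3 · 0.8192

65.7818 %


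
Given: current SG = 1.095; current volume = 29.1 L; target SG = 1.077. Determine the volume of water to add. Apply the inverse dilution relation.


V_water = V·((SG_curr − 1)/(SG_target − 1) − 1)
V_water = 29.1·((1.095 − 1)/(1.077 − 1) − 1)

6.8026 L


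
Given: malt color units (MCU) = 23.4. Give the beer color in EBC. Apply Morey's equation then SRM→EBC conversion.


SRM = 1.4922·MCU^0.6859;  EBC = SRM·1.97
SRM = 1.4922·23.4^0.6859 = 12.9710
EBC = 12.9710·1.97

25.5528 EBC


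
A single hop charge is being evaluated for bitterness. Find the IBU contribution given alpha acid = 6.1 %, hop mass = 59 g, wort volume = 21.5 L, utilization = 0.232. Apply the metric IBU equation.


IBU = (α/100)·mass·U·1000 / V
IBU = (6.1/100)·59·0.232·1000 / 21.5

38.8357 IBU


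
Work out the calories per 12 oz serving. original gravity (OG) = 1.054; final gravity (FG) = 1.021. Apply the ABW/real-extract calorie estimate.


ABW = (OG−FG)·131.25·0.79/FG;  °P = 259 − 259/SG (for OG→OE and FG→AE);  RE = 0.1808·OE + 0.8192·AE;  Cal = (6.9·ABW + 4·(RE−0.1))·FG·3.55
ABW = (1.054 − 1.021)·131.25·0.79/1.021 = 3.3513
OE = 259 − 259/1.054 = 13.2694 °P
AE = 259 − 259/1.021 = 5.3271 °P
RE = 0.1808·13.2694 + 0.8192·5.3271 = 6.7631 °P
Cal = (6.9·3.3513 + 4·(6.7631−0.1))·1.021·3.55

180.4172 kcal


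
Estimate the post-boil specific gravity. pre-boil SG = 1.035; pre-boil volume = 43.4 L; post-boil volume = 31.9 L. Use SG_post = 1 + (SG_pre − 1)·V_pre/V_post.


pts_pre = (1.035 − 1)·1000 = 35.0000
pts_post = 35.0000·43.4/31.9 = 47.6176
SG_post = 1 + 47.6176/1000

1.0476


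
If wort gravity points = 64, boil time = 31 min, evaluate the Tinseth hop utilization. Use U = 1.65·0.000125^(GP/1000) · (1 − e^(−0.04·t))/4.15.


bigness = 1.65·0.000125^(64/1000) = 0.9283
boil_factor = (1 − e^(−0.04·31))/4.15 = 0.1712
U = 0.9283 · 0.1712

0.1590


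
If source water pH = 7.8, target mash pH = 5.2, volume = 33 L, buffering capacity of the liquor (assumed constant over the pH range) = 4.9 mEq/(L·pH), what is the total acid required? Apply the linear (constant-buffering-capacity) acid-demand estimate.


acid = buffering capacity · (pH_source − pH_target) · V
acid = 4.9 · (7.8 − 5.2) · 33

420.4200 mEq


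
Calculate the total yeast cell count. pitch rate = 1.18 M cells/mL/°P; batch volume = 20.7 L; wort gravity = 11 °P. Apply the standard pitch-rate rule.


cells (billions) = rate · V_L · °P
cells = 1.18 · 20.7 · 11

268.6860 billion cells


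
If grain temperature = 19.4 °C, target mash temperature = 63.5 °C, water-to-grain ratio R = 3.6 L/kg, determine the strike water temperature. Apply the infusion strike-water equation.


T_strike = (0.41/R)·(T_mash − T_grain) + T_mash
T_strike = (0.41/3.6)·(63.5 − 19.4) + 63.5

68.5225 °C


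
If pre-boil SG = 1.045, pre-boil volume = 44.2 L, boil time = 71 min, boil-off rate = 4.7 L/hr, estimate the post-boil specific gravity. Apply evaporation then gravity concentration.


V_post = V_pre − rate·(t/60);  SG_post = 1 + (SG_pre−1)·V_pre/V_post
V_post = 44.2 − 4.7·(71/60) = 38.6383
SG_post = 1 + (1.045 − 1)·44.2/38.6383

1.0515


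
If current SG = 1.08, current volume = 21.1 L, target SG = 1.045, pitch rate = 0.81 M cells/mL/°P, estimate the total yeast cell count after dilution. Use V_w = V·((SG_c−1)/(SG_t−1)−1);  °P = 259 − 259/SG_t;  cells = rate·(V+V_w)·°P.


V_w = 21.1·((1.08−1)/(1.045−1)−1) = 16.4111
V_final = 21.1 + 16.4111 = 37.5111
°P = 259 − 259/1.045 = 11.1531
cells = 0.81·37.5111·11.1531

338.8761 billion cells


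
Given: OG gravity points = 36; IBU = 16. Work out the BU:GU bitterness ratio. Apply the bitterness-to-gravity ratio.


BU:GU = IBU / OG_points
BU:GU = 16 / 36

0.4444


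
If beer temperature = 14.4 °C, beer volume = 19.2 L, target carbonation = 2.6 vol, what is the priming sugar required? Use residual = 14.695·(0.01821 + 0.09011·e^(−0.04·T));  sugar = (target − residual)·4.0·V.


residual = 14.695·(0.01821 + 0.09011·e^(−0.04·14.4)) = 1.0120
sugar = (2.6 − 1.0120)·4.0·19.2

121.9610 g


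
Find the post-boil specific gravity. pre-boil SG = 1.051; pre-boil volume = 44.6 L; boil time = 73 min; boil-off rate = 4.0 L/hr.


V_post = V_pre − rate·(t/60);  SG_post = 1 + (SG_pre−1)·V_pre/V_post
V_post = 44.6 − 4.0·(73/60) = 39.7333
SG_post = 1 + (1.051 − 1)·44.6/39.7333

1.0572


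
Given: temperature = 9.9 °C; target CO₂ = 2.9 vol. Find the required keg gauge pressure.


psi = vols/(0.01821 + 0.09011·e^(−0.04·T)) − 14.695
psi = 2.9/(0.01821 + 0.09011·e^(−0.04·9.9)) − 14.695

22.0815 psi


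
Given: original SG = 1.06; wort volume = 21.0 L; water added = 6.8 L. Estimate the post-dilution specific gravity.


SG_new = 1 + (SG_old − 1)·V_old/(V_old + V_water)
pts = (1.06 − 1)·1000·21.0/(21.0 + 6.8) = 45.3237
SG_new = 1 + 45.3237/1000

1.0453


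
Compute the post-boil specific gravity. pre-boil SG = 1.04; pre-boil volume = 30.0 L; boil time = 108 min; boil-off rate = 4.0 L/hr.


V_post = V_pre − rate·(t/60);  SG_post = 1 + (SG_pre−1)·V_pre/V_post
V_post = 30.0 − 4.0·(108/60) = 22.8000
SG_post = 1 + (1.04 − 1)·30.0/22.8000

1.0526


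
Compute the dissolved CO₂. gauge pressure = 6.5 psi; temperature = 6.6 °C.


vols = (P + 14.695)·(0.01821 + 0.09011·e^(−0.04·T))
vols = (6.5 + 14.695)·(0.01821 + 0.09011·e^(−0.04·6.6))

1.8527 volumes


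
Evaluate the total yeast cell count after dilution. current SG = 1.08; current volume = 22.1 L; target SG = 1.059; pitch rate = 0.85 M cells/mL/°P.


V_w = V·((SG_c−1)/(SG_t−1)−1);  °P = 259 − 259/SG_t;  cells = rate·(V+V_w)·°P
V_w = 22.1·((1.08−1)/(1.059−1)−1) = 7.8661
V_final = 22.1 + 7.8661 = 29.9661
°P = 259 − 259/1.059 = 14.4297
cells = 0.85·29.9661·14.4297

367.5403 billion cells


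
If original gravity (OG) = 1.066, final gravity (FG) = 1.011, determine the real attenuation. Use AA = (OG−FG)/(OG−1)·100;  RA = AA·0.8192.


AA = (1.066 − 1.011)/(1.066 − 1)·100 = 83.3333
RA = 83.3333·0.8192

68.2667 %


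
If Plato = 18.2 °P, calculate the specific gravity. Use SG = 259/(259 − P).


SG = 259/(259 − 18.2)

1.0756


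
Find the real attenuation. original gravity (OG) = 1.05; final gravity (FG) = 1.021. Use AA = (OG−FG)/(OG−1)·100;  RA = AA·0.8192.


AA = (1.05 − 1.021)/(1.05 − 1)·100 = 58.0000
RA = 58.0000·0.8192

47.5136 %


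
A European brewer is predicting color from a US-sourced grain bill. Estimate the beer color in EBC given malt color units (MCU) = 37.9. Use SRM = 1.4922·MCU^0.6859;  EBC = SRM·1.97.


SRM = 1.4922·37.9^0.6859 = 18.0558
EBC = 18.0558·1.97

35.5698 EBC


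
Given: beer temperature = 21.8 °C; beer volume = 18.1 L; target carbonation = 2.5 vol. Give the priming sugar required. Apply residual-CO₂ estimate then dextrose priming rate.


residual = 14.695·(0.01821 + 0.09011·e^(−0.04·T));  sugar = (target − residual)·4.0·V
residual = 14.695·(0.01821 + 0.09011·e^(−0.04·21.8)) = 0.8212
sugar = (2.5 − 0.8212)·4.0·18.1

121.5416 g


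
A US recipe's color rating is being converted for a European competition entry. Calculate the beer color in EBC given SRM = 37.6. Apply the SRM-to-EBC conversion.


EBC = SRM · 1.97
EBC = 37.6 · 1.97

74.0720 EBC


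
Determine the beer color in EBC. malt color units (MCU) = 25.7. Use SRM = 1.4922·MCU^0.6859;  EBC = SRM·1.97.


SRM = 1.4922·25.7^0.6859 = 13.8325
EBC = 13.8325·1.97

27.2500 EBC


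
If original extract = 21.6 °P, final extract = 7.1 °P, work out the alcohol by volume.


SG = 259/(259 − P);  ABV = (OG − FG)·131.25
OG = 259/(259 − 21.6) = 1.0910
FG = 259/(259 − 7.1) = 1.0282
ABV = (1.0910 − 1.0282)·131.25

8.2425 % ABV


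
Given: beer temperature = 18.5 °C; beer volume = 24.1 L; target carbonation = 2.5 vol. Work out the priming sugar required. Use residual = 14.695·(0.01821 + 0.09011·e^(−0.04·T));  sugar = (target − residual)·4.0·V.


residual = 14.695·(0.01821 + 0.09011·e^(−0.04·18.5)) = 0.8994
sugar = (2.5 − 0.8994)·4.0·24.1

154.3003 g


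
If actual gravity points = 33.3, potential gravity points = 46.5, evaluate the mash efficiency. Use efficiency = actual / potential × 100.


efficiency = 33.3 / 46.5 × 100

71.6129 %


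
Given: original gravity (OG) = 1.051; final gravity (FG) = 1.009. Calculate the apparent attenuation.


AA = (OG − FG)/(OG − 1) · 100
AA = (1.051 − 1.009)/(1.051 − 1) · 100

82.3529 %


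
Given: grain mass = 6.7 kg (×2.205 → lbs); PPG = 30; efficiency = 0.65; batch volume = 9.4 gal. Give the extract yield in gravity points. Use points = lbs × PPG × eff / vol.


lbs = 6.7 × 2.205 = 14.7735
points = 14.7735 × 30 × 0.65 / 9.4

30.6472 points


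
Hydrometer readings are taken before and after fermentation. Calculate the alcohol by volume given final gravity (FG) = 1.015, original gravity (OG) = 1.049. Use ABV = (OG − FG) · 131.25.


ABV = (1.049 − 1.015) · 131.25

4.4625 % ABV


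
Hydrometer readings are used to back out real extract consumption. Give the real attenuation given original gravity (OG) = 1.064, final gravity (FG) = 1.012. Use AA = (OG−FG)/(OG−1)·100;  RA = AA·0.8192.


AA = (1.064 − 1.012)/(1.064 − 1)·100 = 81.2500
RA = 81.2500·0.8192

66.5600 %


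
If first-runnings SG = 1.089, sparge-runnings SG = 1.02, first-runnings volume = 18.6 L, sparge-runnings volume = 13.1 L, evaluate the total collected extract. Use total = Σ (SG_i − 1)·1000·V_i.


first = (1.089 − 1)·1000·18.6 = 1655.4000
sparge = (1.02 − 1)·1000·13.1 = 262.0000
total = 1655.4000 + 262.0000

1917.4000 gravity·L


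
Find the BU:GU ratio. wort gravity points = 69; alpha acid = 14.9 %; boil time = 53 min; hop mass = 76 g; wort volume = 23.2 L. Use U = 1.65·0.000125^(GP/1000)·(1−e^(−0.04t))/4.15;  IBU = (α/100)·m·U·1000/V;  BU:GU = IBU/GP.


U = 1.65·0.000125^(69/1000)·(1−e^(−0.04·53))/4.15 = 0.1882
IBU = (14.9/100)·76·0.1882·1000/23.2 = 91.8547
BU:GU = 91.8547/69

1.3312


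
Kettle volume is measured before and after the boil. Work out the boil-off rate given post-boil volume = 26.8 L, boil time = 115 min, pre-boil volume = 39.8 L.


rate = (V_pre − V_post) / (t_min/60)
rate = (39.8 − 26.8) / (115/60)

6.7826 L/hr


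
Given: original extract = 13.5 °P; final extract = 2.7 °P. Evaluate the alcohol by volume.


SG = 259/(259 − P);  ABV = (OG − FG)·131.25
OG = 259/(259 − 13.5) = 1.0550
FG = 259/(259 − 2.7) = 1.0105
ABV = (1.0550 − 1.0105)·131.25

5.8348 % ABV


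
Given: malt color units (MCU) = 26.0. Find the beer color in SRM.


SRM = 1.4922 · MCU^0.6859
SRM = 1.4922 · 26.0^0.6859

13.9430 SRM


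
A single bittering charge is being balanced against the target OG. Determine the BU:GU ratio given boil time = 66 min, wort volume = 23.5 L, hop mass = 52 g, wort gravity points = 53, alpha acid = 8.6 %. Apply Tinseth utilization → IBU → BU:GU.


U = 1.65·0.000125^(GP/1000)·(1−e^(−0.04t))/4.15;  IBU = (α/100)·m·U·1000/V;  BU:GU = IBU/GP
U = 1.65·0.000125^(53/1000)·(1−e^(−0.04·66))/4.15 = 0.2293
IBU = (8.6/100)·52·0.2293·1000/23.5 = 43.6368
BU:GU = 43.6368/53

0.8233


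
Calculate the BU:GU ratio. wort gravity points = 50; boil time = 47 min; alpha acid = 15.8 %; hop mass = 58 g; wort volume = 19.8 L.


U = 1.65·0.000125^(GP/1000)·(1−e^(−0.04t))/4.15;  IBU = (α/100)·m·U·1000/V;  BU:GU = IBU/GP
U = 1.65·0.000125^(50/1000)·(1−e^(−0.04·47))/4.15 = 0.2150
IBU = (15.8/100)·58·0.2150·1000/19.8 = 99.4935
BU:GU = 99.4935/50

1.9899


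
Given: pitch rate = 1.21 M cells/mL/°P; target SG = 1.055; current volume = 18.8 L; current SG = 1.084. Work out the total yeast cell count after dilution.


V_w = V·((SG_c−1)/(SG_t−1)−1);  °P = 259 − 259/SG_t;  cells = rate·(V+V_w)·°P
V_w = 18.8·((1.084−1)/(1.055−1)−1) = 9.9127
V_final = 18.8 + 9.9127 = 28.7127
°P = 259 − 259/1.055 = 13.5024
cells = 1.21·28.7127·13.5024

469.1047 billion cells


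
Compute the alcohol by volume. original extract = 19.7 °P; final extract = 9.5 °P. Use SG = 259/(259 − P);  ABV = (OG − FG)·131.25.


OG = 259/(259 − 19.7) = 1.0823
FG = 259/(259 − 9.5) = 1.0381
ABV = (1.0823 − 1.0381)·131.25

5.8075 % ABV


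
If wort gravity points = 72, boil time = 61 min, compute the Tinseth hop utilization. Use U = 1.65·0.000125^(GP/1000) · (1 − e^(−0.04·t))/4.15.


bigness = 1.65·0.000125^(72/1000) = 0.8639
boil_factor = (1 − e^(−0.04·61))/4.15 = 0.2200
U = 0.8639 · 0.2200

0.1900


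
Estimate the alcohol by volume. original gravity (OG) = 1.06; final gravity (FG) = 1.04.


ABV = (OG − FG) · 131.25
ABV = (1.06 − 1.04) · 131.25

2.6250 % ABV


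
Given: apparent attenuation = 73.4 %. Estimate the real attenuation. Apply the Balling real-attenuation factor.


RA = AA · 0.8192
RA = 73.4 · 0.8192

60.1293 %


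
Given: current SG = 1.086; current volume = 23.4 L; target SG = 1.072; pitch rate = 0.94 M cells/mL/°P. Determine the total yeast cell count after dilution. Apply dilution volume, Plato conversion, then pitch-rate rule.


V_w = V·((SG_c−1)/(SG_t−1)−1);  °P = 259 − 259/SG_t;  cells = rate·(V+V_w)·°P
V_w = 23.4·((1.086−1)/(1.072−1)−1) = 4.5500
V_final = 23.4 + 4.5500 = 27.9500
°P = 259 − 259/1.072 = 17.3955
cells = 0.94·27.9500·17.3955

457.0326 billion cells


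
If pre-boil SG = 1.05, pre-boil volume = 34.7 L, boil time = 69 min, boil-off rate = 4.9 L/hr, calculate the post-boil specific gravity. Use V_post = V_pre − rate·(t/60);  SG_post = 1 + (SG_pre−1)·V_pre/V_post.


V_post = 34.7 − 4.9·(69/60) = 29.0650
SG_post = 1 + (1.05 − 1)·34.7/29.0650

1.0597


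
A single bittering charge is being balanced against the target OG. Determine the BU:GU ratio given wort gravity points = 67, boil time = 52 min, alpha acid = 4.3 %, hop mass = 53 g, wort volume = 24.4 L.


U = 1.65·0.000125^(GP/1000)·(1−e^(−0.04t))/4.15;  IBU = (α/100)·m·U·1000/V;  BU:GU = IBU/GP
U = 1.65·0.000125^(67/1000)·(1−e^(−0.04·52))/4.15 = 0.1905
IBU = (4.3/100)·53·0.1905·1000/24.4 = 17.7961
BU:GU = 17.7961/67

0.2656


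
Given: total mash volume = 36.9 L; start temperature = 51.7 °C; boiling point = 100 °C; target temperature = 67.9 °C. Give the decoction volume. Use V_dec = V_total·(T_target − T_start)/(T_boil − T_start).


V_dec = 36.9·(67.9 − 51.7)/(100 − 51.7)

12.3764 L


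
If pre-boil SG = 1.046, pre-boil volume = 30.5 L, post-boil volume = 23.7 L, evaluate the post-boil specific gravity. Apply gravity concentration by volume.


SG_post = 1 + (SG_pre − 1)·V_pre/V_post
pts_pre = (1.046 − 1)·1000 = 46.0000
pts_post = 46.0000·30.5/23.7 = 59.1983
SG_post = 1 + 59.1983/1000

1.0592


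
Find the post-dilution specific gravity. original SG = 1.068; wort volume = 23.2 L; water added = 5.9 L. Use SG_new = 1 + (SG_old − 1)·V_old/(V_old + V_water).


pts = (1.068 − 1)·1000·23.2/(23.2 + 5.9) = 54.2131
SG_new = 1 + 54.2131/1000

1.0542


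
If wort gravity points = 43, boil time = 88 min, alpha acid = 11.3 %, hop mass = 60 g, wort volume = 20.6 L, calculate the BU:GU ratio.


U = 1.65·0.000125^(GP/1000)·(1−e^(−0.04t))/4.15;  IBU = (α/100)·m·U·1000/V;  BU:GU = IBU/GP
U = 1.65·0.000125^(43/1000)·(1−e^(−0.04·88))/4.15 = 0.2622
IBU = (11.3/100)·60·0.2622·1000/20.6 = 86.2813
BU:GU = 86.2813/43

2.0065


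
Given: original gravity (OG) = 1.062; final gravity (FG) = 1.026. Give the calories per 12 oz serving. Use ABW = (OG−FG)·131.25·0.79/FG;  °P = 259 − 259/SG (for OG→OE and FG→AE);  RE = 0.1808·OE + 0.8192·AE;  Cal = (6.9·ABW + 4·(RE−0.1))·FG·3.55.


ABW = (1.062 − 1.026)·131.25·0.79/1.026 = 3.6382
OE = 259 − 259/1.062 = 15.1205 °P
AE = 259 − 259/1.026 = 6.5634 °P
RE = 0.1808·15.1205 + 0.8192·6.5634 = 8.1105 °P
Cal = (6.9·3.6382 + 4·(8.1105−0.1))·1.026·3.55

208.1401 kcal


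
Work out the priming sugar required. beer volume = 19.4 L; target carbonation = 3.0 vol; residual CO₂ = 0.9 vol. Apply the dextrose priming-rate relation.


sugar = (target − residual)·4.0·V
sugar = (3.0 − 0.9)·4.0·19.4

162.9600 g


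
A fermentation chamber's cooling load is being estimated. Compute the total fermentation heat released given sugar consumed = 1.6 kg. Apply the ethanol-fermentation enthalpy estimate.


Q = m_sugar · 590 kJ/kg
Q = 1.6 · 590

944.0000 kJ


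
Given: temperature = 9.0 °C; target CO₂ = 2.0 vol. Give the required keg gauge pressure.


psi = vols/(0.01821 + 0.09011·e^(−0.04·T)) − 14.695
psi = 2.0/(0.01821 + 0.09011·e^(−0.04·9.0)) − 14.695

9.9727 psi


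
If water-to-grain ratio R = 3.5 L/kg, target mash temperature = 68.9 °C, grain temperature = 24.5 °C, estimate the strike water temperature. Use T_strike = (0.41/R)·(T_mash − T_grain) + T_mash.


T_strike = (0.41/3.5)·(68.9 − 24.5) + 68.9

74.1011 °C


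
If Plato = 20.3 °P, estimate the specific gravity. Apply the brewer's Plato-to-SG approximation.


SG = 259/(259 − P)
SG = 259/(259 − 20.3)

1.0850


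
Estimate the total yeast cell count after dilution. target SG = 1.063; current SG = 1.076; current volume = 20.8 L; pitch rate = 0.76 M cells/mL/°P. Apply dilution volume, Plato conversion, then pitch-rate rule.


V_w = V·((SG_c−1)/(SG_t−1)−1);  °P = 259 − 259/SG_t;  cells = rate·(V+V_w)·°P
V_w = 20.8·((1.076−1)/(1.063−1)−1) = 4.2921
V_final = 20.8 + 4.2921 = 25.0921
°P = 259 − 259/1.063 = 15.3500
cells = 0.76·25.0921·15.3500

292.7231 billion cells


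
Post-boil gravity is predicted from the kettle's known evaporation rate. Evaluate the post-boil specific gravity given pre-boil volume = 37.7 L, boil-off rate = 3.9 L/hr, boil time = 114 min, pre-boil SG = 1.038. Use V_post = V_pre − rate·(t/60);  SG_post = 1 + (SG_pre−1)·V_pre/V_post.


V_post = 37.7 − 3.9·(114/60) = 30.2900
SG_post = 1 + (1.038 − 1)·37.7/30.2900

1.0473


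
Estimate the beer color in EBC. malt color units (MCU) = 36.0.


SRM = 1.4922·MCU^0.6859;  EBC = SRM·1.97
SRM = 1.4922·36.0^0.6859 = 17.4299
EBC = 17.4299·1.97

34.3369 EBC


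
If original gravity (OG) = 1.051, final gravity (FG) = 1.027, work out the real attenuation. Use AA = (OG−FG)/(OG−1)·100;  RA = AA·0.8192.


AA = (1.051 − 1.027)/(1.051 − 1)·100 = 47.0588
RA = 47.0588·0.8192

38.5506 %


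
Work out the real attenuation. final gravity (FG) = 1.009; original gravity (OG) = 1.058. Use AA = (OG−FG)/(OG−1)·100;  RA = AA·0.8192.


AA = (1.058 − 1.009)/(1.058 − 1)·100 = 84.4828
RA = 84.4828·0.8192

69.2083 %


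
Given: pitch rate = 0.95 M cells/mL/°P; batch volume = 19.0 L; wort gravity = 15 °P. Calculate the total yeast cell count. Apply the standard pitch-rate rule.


cells (billions) = rate · V_L · °P
cells = 0.95 · 19.0 · 15

270.7500 billion cells


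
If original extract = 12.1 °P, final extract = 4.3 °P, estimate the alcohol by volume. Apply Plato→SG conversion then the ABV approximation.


SG = 259/(259 − P);  ABV = (OG − FG)·131.25
OG = 259/(259 − 12.1) = 1.0490
FG = 259/(259 − 4.3) = 1.0169
ABV = (1.0490 − 1.0169)·131.25

4.2164 % ABV


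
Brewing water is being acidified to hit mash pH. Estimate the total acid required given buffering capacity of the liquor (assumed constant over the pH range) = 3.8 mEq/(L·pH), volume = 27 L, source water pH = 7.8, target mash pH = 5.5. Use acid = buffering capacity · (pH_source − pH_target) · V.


acid = 3.8 · (7.8 − 5.5) · 27

235.9800 mEq


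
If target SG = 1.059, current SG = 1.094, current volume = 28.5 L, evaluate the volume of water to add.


V_water = V·((SG_curr − 1)/(SG_target − 1) − 1)
V_water = 28.5·((1.094 − 1)/(1.059 − 1) − 1)

16.9068 L


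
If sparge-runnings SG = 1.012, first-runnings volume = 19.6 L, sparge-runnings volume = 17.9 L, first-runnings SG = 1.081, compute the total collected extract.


total = Σ (SG_i − 1)·1000·V_i
first = (1.081 − 1)·1000·19.6 = 1587.6000
sparge = (1.012 − 1)·1000·17.9 = 214.8000
total = 1587.6000 + 214.8000

1802.4000 gravity·L


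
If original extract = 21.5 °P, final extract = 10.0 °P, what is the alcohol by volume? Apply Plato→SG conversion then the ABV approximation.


SG = 259/(259 − P);  ABV = (OG − FG)·131.25
OG = 259/(259 − 21.5) = 1.0905
FG = 259/(259 − 10.0) = 1.0402
ABV = (1.0905 − 1.0402)·131.25

6.6105 % ABV


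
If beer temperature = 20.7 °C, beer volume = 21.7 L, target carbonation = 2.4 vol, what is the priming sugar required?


residual = 14.695·(0.01821 + 0.09011·e^(−0.04·T));  sugar = (target − residual)·4.0·V
residual = 14.695·(0.01821 + 0.09011·e^(−0.04·20.7)) = 0.8462
sugar = (2.4 − 0.8462)·4.0·21.7

134.8739 g


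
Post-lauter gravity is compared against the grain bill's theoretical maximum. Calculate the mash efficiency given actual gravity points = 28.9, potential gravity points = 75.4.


efficiency = actual / potential × 100
efficiency = 28.9 / 75.4 × 100

38.3289 %


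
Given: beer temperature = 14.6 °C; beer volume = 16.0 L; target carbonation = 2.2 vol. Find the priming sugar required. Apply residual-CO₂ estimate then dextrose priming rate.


residual = 14.695·(0.01821 + 0.09011·e^(−0.04·T));  sugar = (target − residual)·4.0·V
residual = 14.695·(0.01821 + 0.09011·e^(−0.04·14.6)) = 1.0060
sugar = (2.2 − 1.0060)·4.0·16.0

76.4138 g


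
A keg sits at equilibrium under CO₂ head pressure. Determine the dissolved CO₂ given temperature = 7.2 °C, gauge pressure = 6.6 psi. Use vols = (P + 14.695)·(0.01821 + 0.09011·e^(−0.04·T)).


vols = (6.6 + 14.695)·(0.01821 + 0.09011·e^(−0.04·7.2))

1.8265 volumes


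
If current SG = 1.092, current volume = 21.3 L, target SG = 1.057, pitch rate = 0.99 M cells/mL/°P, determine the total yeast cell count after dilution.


V_w = V·((SG_c−1)/(SG_t−1)−1);  °P = 259 − 259/SG_t;  cells = rate·(V+V_w)·°P
V_w = 21.3·((1.092−1)/(1.057−1)−1) = 13.0789
V_final = 21.3 + 13.0789 = 34.3789
°P = 259 − 259/1.057 = 13.9669
cells = 0.99·34.3789·13.9669

475.3652 billion cells


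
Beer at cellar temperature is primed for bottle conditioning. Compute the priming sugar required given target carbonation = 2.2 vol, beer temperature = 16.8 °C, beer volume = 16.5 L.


residual = 14.695·(0.01821 + 0.09011·e^(−0.04·T));  sugar = (target − residual)·4.0·V
residual = 14.695·(0.01821 + 0.09011·e^(−0.04·16.8)) = 0.9438
sugar = (2.2 − 0.9438)·4.0·16.5

82.9073 g


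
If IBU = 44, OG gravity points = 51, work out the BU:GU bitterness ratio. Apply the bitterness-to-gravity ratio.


BU:GU = IBU / OG_points
BU:GU = 44 / 51

0.8627


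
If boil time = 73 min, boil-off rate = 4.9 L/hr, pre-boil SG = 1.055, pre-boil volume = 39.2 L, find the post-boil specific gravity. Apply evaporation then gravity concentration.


V_post = V_pre − rate·(t/60);  SG_post = 1 + (SG_pre−1)·V_pre/V_post
V_post = 39.2 − 4.9·(73/60) = 33.2383
SG_post = 1 + (1.055 − 1)·39.2/33.2383

1.0649


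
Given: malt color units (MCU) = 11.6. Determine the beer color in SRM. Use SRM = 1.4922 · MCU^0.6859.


SRM = 1.4922 · 11.6^0.6859

8.0157 SRM


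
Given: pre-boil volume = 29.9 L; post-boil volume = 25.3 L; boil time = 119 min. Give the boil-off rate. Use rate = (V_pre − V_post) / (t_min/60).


rate = (29.9 − 25.3) / (119/60)

2.3193 L/hr


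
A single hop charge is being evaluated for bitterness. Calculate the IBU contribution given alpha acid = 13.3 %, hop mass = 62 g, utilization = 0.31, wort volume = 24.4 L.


IBU = (α/100)·mass·U·1000 / V
IBU = (13.3/100)·62·0.31·1000 / 24.4

104.7648 IBU


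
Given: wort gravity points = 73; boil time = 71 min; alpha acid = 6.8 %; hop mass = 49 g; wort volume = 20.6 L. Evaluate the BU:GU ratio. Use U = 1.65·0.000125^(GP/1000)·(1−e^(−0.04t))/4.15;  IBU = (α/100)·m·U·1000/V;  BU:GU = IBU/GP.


U = 1.65·0.000125^(73/1000)·(1−e^(−0.04·71))/4.15 = 0.1943
IBU = (6.8/100)·49·0.1943·1000/20.6 = 31.4197
BU:GU = 31.4197/73

0.4304


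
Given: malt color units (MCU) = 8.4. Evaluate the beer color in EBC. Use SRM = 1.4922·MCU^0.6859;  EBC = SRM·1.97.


SRM = 1.4922·8.4^0.6859 = 6.4238
EBC = 6.4238·1.97

12.6548 EBC


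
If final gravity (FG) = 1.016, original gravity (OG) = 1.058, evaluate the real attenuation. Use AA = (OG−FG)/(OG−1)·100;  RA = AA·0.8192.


AA = (1.058 − 1.016)/(1.058 − 1)·100 = 72.4138
RA = 72.4138·0.8192

59.3214 %


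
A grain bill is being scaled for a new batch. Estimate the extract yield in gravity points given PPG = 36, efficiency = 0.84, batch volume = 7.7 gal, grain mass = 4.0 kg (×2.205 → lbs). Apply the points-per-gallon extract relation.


points = lbs × PPG × eff / vol
lbs = 4.0 × 2.205 = 8.8200
points = 8.8200 × 36 × 0.84 / 7.7

34.6385 points


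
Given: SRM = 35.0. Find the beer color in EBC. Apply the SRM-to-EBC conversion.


EBC = SRM · 1.97
EBC = 35.0 · 1.97

68.9500 EBC


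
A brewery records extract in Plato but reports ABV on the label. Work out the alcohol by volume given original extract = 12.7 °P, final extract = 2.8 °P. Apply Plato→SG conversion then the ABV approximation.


SG = 259/(259 − P);  ABV = (OG − FG)·131.25
OG = 259/(259 − 12.7) = 1.0516
FG = 259/(259 − 2.8) = 1.0109
ABV = (1.0516 − 1.0109)·131.25

5.3332 % ABV


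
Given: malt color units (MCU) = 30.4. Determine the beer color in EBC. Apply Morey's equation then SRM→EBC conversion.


SRM = 1.4922·MCU^0.6859;  EBC = SRM·1.97
SRM = 1.4922·30.4^0.6859 = 15.5214
EBC = 15.5214·1.97

30.5771 EBC


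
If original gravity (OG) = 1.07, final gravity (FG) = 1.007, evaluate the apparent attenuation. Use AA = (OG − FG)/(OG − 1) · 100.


AA = (1.07 − 1.007)/(1.07 − 1) · 100

90.0000 %


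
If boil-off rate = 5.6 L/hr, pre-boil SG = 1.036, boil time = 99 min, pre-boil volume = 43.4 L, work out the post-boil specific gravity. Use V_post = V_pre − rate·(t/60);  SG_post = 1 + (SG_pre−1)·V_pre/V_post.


V_post = 43.4 − 5.6·(99/60) = 34.1600
SG_post = 1 + (1.036 − 1)·43.4/34.1600

1.0457


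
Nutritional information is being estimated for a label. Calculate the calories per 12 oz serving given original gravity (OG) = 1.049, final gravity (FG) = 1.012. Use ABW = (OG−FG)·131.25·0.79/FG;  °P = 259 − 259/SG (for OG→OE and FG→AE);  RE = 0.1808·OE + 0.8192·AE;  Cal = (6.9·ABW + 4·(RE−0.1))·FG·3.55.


ABW = (1.049 − 1.012)·131.25·0.79/1.012 = 3.7909
OE = 259 − 259/1.049 = 12.0982 °P
AE = 259 − 259/1.012 = 3.0711 °P
RE = 0.1808·12.0982 + 0.8192·3.0711 = 4.7032 °P
Cal = (6.9·3.7909 + 4·(4.7032−0.1))·1.012·3.55

160.1239 kcal


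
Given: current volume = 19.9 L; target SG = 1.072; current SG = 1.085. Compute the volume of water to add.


V_water = V·((SG_curr − 1)/(SG_target − 1) − 1)
V_water = 19.9·((1.085 − 1)/(1.072 − 1) − 1)

3.5931 L


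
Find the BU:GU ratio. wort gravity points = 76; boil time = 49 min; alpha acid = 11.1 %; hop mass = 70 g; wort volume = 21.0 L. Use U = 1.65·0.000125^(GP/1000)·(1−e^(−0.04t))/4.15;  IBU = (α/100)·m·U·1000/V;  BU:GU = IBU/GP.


U = 1.65·0.000125^(76/1000)·(1−e^(−0.04·49))/4.15 = 0.1725
IBU = (11.1/100)·70·0.1725·1000/21.0 = 63.8363
BU:GU = 63.8363/76

0.8400


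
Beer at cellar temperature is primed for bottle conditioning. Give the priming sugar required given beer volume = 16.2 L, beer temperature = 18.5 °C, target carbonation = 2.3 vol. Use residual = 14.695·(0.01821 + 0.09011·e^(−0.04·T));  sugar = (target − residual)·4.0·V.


residual = 14.695·(0.01821 + 0.09011·e^(−0.04·18.5)) = 0.8994
sugar = (2.3 − 0.8994)·4.0·16.2

90.7606 g


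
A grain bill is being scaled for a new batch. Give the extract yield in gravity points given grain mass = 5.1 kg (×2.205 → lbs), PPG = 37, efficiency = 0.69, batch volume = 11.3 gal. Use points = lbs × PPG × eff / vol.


lbs = 5.1 × 2.205 = 11.2455
points = 11.2455 × 37 × 0.69 / 11.3

25.4069 points


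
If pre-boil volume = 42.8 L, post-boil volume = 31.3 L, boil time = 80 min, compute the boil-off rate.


rate = (V_pre − V_post) / (t_min/60)
rate = (42.8 − 31.3) / (80/60)

8.6250 L/hr


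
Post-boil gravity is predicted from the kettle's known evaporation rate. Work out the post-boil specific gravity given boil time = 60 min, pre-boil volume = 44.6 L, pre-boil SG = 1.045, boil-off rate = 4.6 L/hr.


V_post = V_pre − rate·(t/60);  SG_post = 1 + (SG_pre−1)·V_pre/V_post
V_post = 44.6 − 4.6·(60/60) = 40.0000
SG_post = 1 + (1.045 − 1)·44.6/40.0000

1.0502


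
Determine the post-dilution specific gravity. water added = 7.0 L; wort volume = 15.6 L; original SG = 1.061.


SG_new = 1 + (SG_old − 1)·V_old/(V_old + V_water)
pts = (1.061 − 1)·1000·15.6/(15.6 + 7.0) = 42.1062
SG_new = 1 + 42.1062/1000

1.0421


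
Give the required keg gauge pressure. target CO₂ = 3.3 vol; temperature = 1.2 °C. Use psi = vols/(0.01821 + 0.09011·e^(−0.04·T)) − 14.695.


psi = 3.3/(0.01821 + 0.09011·e^(−0.04·1.2)) − 14.695

17.0062 psi


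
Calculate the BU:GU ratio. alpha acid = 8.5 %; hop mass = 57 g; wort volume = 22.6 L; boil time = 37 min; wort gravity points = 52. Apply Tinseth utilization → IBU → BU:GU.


U = 1.65·0.000125^(GP/1000)·(1−e^(−0.04t))/4.15;  IBU = (α/100)·m·U·1000/V;  BU:GU = IBU/GP
U = 1.65·0.000125^(52/1000)·(1−e^(−0.04·37))/4.15 = 0.1924
IBU = (8.5/100)·57·0.1924·1000/22.6 = 41.2555
BU:GU = 41.2555/52

0.7934


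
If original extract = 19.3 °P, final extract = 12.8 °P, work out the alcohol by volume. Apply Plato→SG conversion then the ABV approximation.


SG = 259/(259 − P);  ABV = (OG − FG)·131.25
OG = 259/(259 − 19.3) = 1.0805
FG = 259/(259 − 12.8) = 1.0520
ABV = (1.0805 − 1.0520)·131.25

3.7442 % ABV


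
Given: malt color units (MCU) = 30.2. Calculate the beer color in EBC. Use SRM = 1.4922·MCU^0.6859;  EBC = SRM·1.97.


SRM = 1.4922·30.2^0.6859 = 15.4513
EBC = 15.4513·1.97

30.4390 EBC


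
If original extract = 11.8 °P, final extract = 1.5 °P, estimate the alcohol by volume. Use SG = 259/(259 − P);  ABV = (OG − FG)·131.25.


OG = 259/(259 − 11.8) = 1.0477
FG = 259/(259 − 1.5) = 1.0058
ABV = (1.0477 − 1.0058)·131.25

5.5006 % ABV


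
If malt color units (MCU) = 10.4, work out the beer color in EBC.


SRM = 1.4922·MCU^0.6859;  EBC = SRM·1.97
SRM = 1.4922·10.4^0.6859 = 7.4372
EBC = 7.4372·1.97

14.6513 EBC


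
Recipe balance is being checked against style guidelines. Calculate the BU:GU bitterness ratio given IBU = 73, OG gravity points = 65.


BU:GU = IBU / OG_points
BU:GU = 73 / 65

1.1231


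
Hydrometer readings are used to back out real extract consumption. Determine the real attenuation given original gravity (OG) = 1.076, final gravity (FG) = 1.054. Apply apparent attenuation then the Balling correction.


AA = (OG−FG)/(OG−1)·100;  RA = AA·0.8192
AA = (1.076 − 1.054)/(1.076 − 1)·100 = 28.9474
RA = 28.9474·0.8192

23.7137 %


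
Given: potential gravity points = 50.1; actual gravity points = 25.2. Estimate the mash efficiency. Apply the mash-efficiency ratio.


efficiency = actual / potential × 100
efficiency = 25.2 / 50.1 × 100

50.2994 %


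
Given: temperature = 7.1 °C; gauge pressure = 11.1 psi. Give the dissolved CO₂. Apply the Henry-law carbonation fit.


vols = (P + 14.695)·(0.01821 + 0.09011·e^(−0.04·T))
vols = (11.1 + 14.695)·(0.01821 + 0.09011·e^(−0.04·7.1))

2.2194 volumes


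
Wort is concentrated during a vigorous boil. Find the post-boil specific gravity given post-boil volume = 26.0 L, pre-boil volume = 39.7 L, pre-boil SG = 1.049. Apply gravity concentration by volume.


SG_post = 1 + (SG_pre − 1)·V_pre/V_post
pts_pre = (1.049 − 1)·1000 = 49.0000
pts_post = 49.0000·39.7/26.0 = 74.8192
SG_post = 1 + 74.8192/1000

1.0748


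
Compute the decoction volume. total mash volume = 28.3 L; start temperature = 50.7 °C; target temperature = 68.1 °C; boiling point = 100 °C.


V_dec = V_total·(T_target − T_start)/(T_boil − T_start)
V_dec = 28.3·(68.1 − 50.7)/(100 − 50.7)

9.9882 L


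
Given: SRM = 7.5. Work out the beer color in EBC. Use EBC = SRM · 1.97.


EBC = 7.5 · 1.97

14.7750 EBC


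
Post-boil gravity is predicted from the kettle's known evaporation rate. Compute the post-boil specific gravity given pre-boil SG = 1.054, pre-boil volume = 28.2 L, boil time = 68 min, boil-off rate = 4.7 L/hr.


V_post = V_pre − rate·(t/60);  SG_post = 1 + (SG_pre−1)·V_pre/V_post
V_post = 28.2 − 4.7·(68/60) = 22.8733
SG_post = 1 + (1.054 − 1)·28.2/22.8733

1.0666


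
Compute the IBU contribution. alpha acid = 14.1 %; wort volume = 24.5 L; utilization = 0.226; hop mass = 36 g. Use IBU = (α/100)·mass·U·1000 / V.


IBU = (14.1/100)·36·0.226·1000 / 24.5

46.8235 IBU


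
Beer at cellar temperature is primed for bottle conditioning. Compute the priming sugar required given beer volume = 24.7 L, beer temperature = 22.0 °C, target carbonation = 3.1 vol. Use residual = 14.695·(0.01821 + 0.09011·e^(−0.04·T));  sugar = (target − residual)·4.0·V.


residual = 14.695·(0.01821 + 0.09011·e^(−0.04·22.0)) = 0.8168
sugar = (3.1 − 0.8168)·4.0·24.7

225.5764 g


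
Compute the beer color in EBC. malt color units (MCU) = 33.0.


SRM = 1.4922·MCU^0.6859;  EBC = SRM·1.97
SRM = 1.4922·33.0^0.6859 = 16.4201
EBC = 16.4201·1.97

32.3476 EBC


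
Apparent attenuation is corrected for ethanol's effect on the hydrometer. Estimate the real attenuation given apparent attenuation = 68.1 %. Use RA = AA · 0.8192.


RA = 68.1 · 0.8192

55.7875 %


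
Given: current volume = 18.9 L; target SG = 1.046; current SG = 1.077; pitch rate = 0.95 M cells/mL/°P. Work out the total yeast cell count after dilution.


V_w = V·((SG_c−1)/(SG_t−1)−1);  °P = 259 − 259/SG_t;  cells = rate·(V+V_w)·°P
V_w = 18.9·((1.077−1)/(1.046−1)−1) = 12.7370
V_final = 18.9 + 12.7370 = 31.6370
°P = 259 − 259/1.046 = 11.3901
cells = 0.95·31.6370·11.3901

342.3294 billion cells
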